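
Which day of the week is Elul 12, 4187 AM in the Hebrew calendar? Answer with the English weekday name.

This is JDN 1877252 (22 August 427 Gregorian).
1877252 ≡ 6 (mod 7); counting from Monday = 0 gives Sunday.

Sunday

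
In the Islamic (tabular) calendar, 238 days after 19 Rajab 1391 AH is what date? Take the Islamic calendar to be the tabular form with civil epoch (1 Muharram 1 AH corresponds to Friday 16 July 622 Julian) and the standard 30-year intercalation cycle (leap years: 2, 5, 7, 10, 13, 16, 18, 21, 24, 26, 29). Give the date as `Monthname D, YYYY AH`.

Counting 238 days forward from JDN 2441205 reaches JDN 2441443, which is Rabi' al-Awwal 21, 1392 AH.

Rabi' al-Awwal 21, 1392 AH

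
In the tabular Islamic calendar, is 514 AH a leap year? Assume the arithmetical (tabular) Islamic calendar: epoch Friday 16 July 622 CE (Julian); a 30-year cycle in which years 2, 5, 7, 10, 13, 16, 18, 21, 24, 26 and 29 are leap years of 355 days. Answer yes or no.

no

Year 514 AH is year 4 of its 30-year cycle; leap positions are 2, 5, 7, 10, 13, 16, 18, 21, 24, 26, 29, so it is a common year (354 days).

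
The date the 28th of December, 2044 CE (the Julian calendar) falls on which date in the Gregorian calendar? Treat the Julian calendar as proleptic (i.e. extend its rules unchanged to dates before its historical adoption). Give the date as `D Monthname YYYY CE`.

10 January 2045 CE

For dates in this range the Gregorian date is 13 days ahead of the Julian.
28 December 2044 Julian + 13 days → 10 January 2045 Gregorian.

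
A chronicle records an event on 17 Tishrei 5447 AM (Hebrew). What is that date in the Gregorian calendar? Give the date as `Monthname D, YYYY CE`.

Both dates share Julian Day Number 2337137; in the Gregorian calendar that is 5 October 1686 CE.

October 5, 1686 CE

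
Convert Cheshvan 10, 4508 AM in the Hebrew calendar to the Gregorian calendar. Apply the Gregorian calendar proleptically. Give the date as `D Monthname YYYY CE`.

Both dates share Julian Day Number 1994190; in the Gregorian calendar that is 22 October 747 CE.

22 October 747 CE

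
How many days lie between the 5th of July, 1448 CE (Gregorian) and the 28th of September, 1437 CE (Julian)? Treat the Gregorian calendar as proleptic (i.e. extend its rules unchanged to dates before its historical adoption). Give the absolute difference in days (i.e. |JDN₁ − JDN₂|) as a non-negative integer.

JDN of the first date = 2250117.
JDN of the second date = 2246193.
|2246193 − 2250117| = 3924.

3924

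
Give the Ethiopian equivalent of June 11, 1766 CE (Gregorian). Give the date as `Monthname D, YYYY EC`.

Julian Day Number of the source date = 2366240.
Converting JDN 2366240 to the Ethiopian calendar gives 6 Sene 1758 EC.

Sene 6, 1758 EC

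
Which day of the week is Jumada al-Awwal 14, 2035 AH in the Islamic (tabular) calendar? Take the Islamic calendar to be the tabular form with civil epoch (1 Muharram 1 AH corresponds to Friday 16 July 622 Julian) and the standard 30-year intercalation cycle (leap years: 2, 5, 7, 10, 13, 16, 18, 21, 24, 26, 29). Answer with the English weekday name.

Tuesday

Equivalently 3 May 2596 Gregorian, JDN 2669353.
JDN 2669353 mod 7 = 1, and JDN 0 was a Monday, so this is a Tuesday.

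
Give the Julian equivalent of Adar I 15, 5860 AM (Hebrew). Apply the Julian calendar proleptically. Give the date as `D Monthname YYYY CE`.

11 February 2100 CE

Both dates share Julian Day Number 2488124; in the Julian calendar that is 11 February 2100 CE.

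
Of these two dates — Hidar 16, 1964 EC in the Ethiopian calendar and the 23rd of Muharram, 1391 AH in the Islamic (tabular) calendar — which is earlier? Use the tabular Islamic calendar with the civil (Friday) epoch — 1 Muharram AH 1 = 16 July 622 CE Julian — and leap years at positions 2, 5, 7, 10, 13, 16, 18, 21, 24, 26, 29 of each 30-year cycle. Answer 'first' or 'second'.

The two dates have Julian Day Numbers 2441282 and 2441032 respectively.
Since 2441032 < 2441282, the second date comes first.

second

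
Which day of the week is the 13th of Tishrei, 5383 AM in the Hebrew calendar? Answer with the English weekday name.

In the Gregorian calendar this is 17 September 1622 (JDN 2313743).
2313743 ≡ 5 (mod 7); counting from Monday = 0 gives Saturday.

Saturday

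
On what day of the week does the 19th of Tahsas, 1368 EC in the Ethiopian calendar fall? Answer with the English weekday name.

This is JDN 2223626 (24 December 1375 Gregorian).
2223626 ≡ 6 (mod 7); counting from Monday = 0 gives Sunday.

Sunday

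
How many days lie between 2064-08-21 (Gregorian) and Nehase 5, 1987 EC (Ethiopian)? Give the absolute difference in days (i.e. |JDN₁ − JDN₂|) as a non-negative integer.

First date → JDN 2475154; second date → JDN 2449941.
The interval is |2475154 − 2449941| = 25213 days.

25213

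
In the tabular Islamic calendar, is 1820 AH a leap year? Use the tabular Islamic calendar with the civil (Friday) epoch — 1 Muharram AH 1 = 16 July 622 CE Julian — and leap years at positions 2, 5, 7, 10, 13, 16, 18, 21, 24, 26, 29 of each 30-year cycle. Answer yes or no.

Year 1820 AH is year 20 of its 30-year cycle; leap positions are 2, 5, 7, 10, 13, 16, 18, 21, 24, 26, 29, so it is a common year (354 days).

no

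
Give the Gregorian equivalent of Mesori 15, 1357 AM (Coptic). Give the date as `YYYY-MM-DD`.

1641-08-18

Both dates share Julian Day Number 2320653; in the Gregorian calendar that is 18 August 1641 CE.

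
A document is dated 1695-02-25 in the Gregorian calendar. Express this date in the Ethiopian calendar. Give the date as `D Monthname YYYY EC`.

Both dates share Julian Day Number 2340202; in the Ethiopian calendar that is 21 Yekatit 1687 EC.

21 Yekatit 1687 EC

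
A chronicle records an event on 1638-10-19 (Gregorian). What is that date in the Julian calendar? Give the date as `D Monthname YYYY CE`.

For dates in this range the Gregorian date is 10 days ahead of the Julian.
19 October 1638 Gregorian − 10 days → 9 October 1638 Julian.

9 October 1638 CE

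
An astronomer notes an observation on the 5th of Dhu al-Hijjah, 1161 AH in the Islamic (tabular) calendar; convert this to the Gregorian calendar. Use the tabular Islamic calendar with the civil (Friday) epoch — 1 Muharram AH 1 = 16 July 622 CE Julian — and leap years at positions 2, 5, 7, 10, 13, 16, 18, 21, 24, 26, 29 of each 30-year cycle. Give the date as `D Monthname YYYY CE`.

26 November 1748 CE

Julian Day Number of the source date = 2359834.
Converting JDN 2359834 to the Gregorian calendar gives 26 November 1748 CE.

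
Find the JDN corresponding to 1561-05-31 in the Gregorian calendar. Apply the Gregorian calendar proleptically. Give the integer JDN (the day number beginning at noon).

JDN 2451545 is 1 January 2000 CE (Gregorian); the target day is −160191 days from there, so JDN = 2291354.

2291354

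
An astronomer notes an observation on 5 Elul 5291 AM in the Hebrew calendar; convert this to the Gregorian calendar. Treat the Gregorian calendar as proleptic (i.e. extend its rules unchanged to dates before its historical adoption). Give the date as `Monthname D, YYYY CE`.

August 28, 1531 CE

Julian Day Number of the source date = 2280485.
Converting JDN 2280485 to the Gregorian calendar gives 28 August 1531 CE.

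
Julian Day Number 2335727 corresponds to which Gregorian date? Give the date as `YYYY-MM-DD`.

JDN 2451545 is 1 Jan 2000; 2335727 is −115818 days from there.

1682-11-25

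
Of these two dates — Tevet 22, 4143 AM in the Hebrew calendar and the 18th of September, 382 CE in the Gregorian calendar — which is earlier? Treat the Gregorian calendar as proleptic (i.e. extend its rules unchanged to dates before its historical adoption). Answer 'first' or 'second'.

second

Converting both to JDN: 1860961 vs 1860843; the smaller is the second.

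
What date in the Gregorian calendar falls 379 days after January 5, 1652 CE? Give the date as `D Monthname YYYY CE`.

18 January 1653 CE

JDN of January 5, 1652 CE = 2324445.
2324445 + 379 = 2324824.
JDN 2324824 in the Gregorian calendar is 18 January 1653 CE.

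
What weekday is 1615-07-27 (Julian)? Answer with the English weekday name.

Thursday

In the Gregorian calendar this is 6 August 1615 (JDN 2311144).
JDN 2311144 mod 7 = 3, and JDN 0 was a Monday, so this is a Thursday.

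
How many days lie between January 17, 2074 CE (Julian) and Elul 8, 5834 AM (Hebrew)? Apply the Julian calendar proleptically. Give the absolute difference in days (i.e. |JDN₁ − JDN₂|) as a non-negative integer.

213

JDN of the first date = 2478603.
JDN of the second date = 2478816.
|2478816 − 2478603| = 213.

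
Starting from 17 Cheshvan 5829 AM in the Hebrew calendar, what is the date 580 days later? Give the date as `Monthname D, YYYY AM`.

The starting date is JDN 2476698; 2476698 + 580 = 2477278.
JDN 2477278 corresponds to Tammuz 6, 5830 AM.

Tammuz 6, 5830 AM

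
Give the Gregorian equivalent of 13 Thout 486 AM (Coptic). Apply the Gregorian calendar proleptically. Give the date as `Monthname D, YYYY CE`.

Julian Day Number of the source date = 2002188.
Converting JDN 2002188 to the Gregorian calendar gives 14 September 769 CE.

September 14, 769 CE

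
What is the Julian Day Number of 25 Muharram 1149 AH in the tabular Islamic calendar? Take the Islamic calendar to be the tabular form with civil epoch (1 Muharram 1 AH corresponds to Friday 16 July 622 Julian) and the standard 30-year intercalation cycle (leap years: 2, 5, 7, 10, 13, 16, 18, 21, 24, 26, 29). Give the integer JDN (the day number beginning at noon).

2355277

Equivalently 5 June 1736 (Gregorian).
JDN 2400001 is 17 November 1858 CE (Gregorian), MJD 0; the target day is −44724 days from there, so JDN = 2355277.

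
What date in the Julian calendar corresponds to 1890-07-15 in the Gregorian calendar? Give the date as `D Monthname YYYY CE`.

3 July 1890 CE

At this point the Julian calendar is 12 days behind the Gregorian.
15 July 1890 Gregorian − 12 days → 3 July 1890 Julian.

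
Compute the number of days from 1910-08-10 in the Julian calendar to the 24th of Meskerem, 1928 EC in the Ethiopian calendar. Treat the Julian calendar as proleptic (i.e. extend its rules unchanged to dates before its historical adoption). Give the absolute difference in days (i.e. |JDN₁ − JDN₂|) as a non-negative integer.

9174

First date → JDN 2418907; second date → JDN 2428081.
The interval is |2418907 − 2428081| = 9174 days.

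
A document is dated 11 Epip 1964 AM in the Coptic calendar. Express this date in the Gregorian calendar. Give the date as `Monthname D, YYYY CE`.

Both dates share Julian Day Number 2542326; in the Gregorian calendar that is 20 July 2248 CE.

July 20, 2248 CE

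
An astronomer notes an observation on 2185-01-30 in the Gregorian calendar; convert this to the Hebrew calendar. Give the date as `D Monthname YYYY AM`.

28 Shevat 5945 AM

Both dates share Julian Day Number 2519145; in the Hebrew calendar that is 28 Shevat 5945 AM.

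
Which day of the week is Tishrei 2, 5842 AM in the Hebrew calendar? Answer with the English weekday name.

This is JDN 2481408 (5 October 2081 Gregorian).
Since JDN mod 7 = 6 (0 = Monday), the day is Sunday.

Sunday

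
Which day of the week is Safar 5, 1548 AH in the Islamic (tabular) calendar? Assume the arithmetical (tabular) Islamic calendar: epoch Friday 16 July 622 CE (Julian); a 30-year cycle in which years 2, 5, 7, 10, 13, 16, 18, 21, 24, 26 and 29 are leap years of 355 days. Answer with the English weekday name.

In the Gregorian calendar this is 29 July 2123 (JDN 2496679).
Since JDN mod 7 = 3 (0 = Monday), the day is Thursday.

Thursday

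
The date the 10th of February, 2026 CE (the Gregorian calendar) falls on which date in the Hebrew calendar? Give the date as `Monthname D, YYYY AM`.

Shevat 23, 5786 AM

Both dates share Julian Day Number 2461082; in the Hebrew calendar that is 23 Shevat 5786 AM.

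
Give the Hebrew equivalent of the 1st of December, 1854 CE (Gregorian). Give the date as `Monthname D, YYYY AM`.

Kislev 10, 5615 AM

Both dates share Julian Day Number 2398554; in the Hebrew calendar that is 10 Kislev 5615 AM.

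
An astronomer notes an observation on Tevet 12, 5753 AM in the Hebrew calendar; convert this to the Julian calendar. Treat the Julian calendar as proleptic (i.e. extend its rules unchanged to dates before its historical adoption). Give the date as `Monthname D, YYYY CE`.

The source date corresponds to 5 January 1993 in the Gregorian calendar (JDN 2448993).
That day falls on 23 December 1992 CE in the Julian calendar.

December 23, 1992 CE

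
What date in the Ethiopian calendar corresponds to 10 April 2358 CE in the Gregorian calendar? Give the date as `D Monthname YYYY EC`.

29 Megabit 2350 EC

Both dates share Julian Day Number 2582401; in the Ethiopian calendar that is 29 Megabit 2350 EC.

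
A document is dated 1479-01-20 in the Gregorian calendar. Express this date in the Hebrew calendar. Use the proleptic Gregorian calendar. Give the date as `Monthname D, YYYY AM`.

Julian Day Number of the source date = 2261273.
Converting JDN 2261273 to the Hebrew calendar gives 19 Shevat 5239 AM.

Shevat 19, 5239 AM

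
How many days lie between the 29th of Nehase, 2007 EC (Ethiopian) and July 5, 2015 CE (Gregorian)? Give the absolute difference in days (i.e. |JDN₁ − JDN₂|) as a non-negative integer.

JDN of the first date = 2457270.
JDN of the second date = 2457209.
|2457209 − 2457270| = 61.

61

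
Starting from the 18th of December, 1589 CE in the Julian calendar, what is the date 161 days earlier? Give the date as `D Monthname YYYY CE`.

JDN of the 18th of December, 1589 CE = 2301792.
2301792 − 161 = 2301631.
JDN 2301631 in the Julian calendar is 10 July 1589 CE.

10 July 1589 CE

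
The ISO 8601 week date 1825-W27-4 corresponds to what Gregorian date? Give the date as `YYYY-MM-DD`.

1825-07-07

ISO week 1 of 1825 is the week containing the first Thursday of 1825.
Week 27, day 4 (Thursday) lands on 1825-07-07.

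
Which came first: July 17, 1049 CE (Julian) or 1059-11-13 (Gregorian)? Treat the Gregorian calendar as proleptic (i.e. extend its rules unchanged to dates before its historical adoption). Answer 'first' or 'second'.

Converting both to JDN: 2104403 vs 2108168; the smaller is the first.

first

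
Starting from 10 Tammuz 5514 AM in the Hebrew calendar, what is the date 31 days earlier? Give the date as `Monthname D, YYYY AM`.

Sivan 9, 5514 AM

Counting 31 days back from JDN 2361876 reaches JDN 2361845, which is Sivan 9, 5514 AM.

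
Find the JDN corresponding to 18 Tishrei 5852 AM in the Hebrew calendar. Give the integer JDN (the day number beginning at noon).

2485055

Equivalently 30 September 2091 (Gregorian).
JDN 2451545 is 1 January 2000 CE (Gregorian); the target day is +33510 days from there, so JDN = 2485055.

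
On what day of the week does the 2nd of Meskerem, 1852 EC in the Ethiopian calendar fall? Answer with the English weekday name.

This is JDN 2400300 (12 September 1859 Gregorian).
Since JDN mod 7 = 0 (0 = Monday), the day is Monday.

Monday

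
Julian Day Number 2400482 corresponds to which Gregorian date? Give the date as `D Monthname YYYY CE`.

12 March 1860 CE

Counting from JDN 2299161 = 15 Oct 1582 gives an offset of 101321 days.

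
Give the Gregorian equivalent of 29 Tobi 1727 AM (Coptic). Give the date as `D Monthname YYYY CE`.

Julian Day Number of the source date = 2455599.
Converting JDN 2455599 to the Gregorian calendar gives 6 February 2011 CE.

6 February 2011 CE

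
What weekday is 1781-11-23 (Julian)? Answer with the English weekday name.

This is JDN 2371895 (4 December 1781 Gregorian).
JDN 2371895 mod 7 = 1, and JDN 0 was a Monday, so this is a Tuesday.

Tuesday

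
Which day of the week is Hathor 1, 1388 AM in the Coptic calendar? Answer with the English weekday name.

Equivalently 8 November 1671 Gregorian, JDN 2331692.
2331692 ≡ 6 (mod 7); counting from Monday = 0 gives Sunday.

Sunday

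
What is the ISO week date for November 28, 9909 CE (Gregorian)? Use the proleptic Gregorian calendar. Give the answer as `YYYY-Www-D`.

The weekday is Sunday (ISO weekday 7).
That Sunday belongs to ISO week 47 of ISO year 9909.

9909-W47-7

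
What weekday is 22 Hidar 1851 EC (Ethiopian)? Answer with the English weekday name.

Equivalently 30 November 1858 Gregorian, JDN 2400014.
Since JDN mod 7 = 1 (0 = Monday), the day is Tuesday.

Tuesday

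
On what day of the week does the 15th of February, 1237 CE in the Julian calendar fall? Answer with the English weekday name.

Sunday

Equivalently 22 February 1237 Gregorian, JDN 2172918.
Since JDN mod 7 = 6 (0 = Monday), the day is Sunday.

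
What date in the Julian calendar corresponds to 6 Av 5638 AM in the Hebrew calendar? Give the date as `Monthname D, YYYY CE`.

The source date corresponds to 5 August 1878 in the Gregorian calendar (JDN 2407202).
That day falls on 24 July 1878 CE in the Julian calendar.

July 24, 1878 CE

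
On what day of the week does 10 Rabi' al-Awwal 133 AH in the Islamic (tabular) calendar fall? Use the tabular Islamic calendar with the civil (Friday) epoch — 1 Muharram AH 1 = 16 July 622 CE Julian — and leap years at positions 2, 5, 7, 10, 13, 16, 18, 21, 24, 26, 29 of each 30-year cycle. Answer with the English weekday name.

Equivalently 20 October 750 Gregorian, JDN 1995284.
JDN 1995284 mod 7 = 4, and JDN 0 was a Monday, so this is a Friday.

Friday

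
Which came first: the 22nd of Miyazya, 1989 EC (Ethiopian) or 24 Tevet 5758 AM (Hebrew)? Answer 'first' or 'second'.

The two dates have Julian Day Numbers 2450569 and 2450836 respectively.
Since 2450569 < 2450836, the first date comes first.

first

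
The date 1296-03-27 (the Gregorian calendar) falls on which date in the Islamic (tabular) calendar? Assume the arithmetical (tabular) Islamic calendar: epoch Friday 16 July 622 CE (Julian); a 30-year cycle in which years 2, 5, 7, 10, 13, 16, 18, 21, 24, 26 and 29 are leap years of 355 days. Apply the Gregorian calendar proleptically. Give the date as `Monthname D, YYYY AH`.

Both dates share Julian Day Number 2194501; in the tabular Islamic calendar that is 14 Jumada al-Awwal 695 AH.

Jumada al-Awwal 14, 695 AH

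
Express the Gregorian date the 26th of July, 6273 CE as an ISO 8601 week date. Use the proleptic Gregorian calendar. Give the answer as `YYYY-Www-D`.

6273-W30-6

The weekday is Saturday (ISO weekday 6).
That Saturday belongs to ISO week 30 of ISO year 6273.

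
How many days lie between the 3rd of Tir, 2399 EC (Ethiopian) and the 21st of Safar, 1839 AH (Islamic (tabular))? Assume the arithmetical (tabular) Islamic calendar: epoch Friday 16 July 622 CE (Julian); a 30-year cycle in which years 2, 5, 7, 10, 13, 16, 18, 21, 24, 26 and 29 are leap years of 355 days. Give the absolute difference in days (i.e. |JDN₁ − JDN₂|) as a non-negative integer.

396

First date → JDN 2600212; second date → JDN 2599816.
The interval is |2600212 − 2599816| = 396 days.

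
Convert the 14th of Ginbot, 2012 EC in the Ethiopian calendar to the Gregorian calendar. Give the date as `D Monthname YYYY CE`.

22 May 2020 CE

Julian Day Number of the source date = 2458992.
Converting JDN 2458992 to the Gregorian calendar gives 22 May 2020 CE.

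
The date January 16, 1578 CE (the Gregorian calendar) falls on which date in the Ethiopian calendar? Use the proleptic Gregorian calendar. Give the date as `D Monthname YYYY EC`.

11 Tir 1570 EC

Both dates share Julian Day Number 2297428; in the Ethiopian calendar that is 11 Tir 1570 EC.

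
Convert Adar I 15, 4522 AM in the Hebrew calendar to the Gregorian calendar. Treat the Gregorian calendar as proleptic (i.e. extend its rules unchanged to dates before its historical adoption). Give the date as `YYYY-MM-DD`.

Both dates share Julian Day Number 1999422; in the Gregorian calendar that is 17 February 762 CE.

0762-02-17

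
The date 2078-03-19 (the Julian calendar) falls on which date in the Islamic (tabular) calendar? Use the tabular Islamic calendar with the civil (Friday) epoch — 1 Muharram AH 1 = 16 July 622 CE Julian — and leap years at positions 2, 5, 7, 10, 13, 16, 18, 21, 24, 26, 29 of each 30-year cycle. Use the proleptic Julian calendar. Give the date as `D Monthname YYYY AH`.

18 Jumada al-Awwal 1501 AH

Julian Day Number of the source date = 2480125.
Converting JDN 2480125 to the tabular Islamic calendar gives 18 Jumada al-Awwal 1501 AH.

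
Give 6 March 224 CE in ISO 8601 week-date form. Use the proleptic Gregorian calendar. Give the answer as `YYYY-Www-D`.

The weekday is Saturday (ISO weekday 6).
That Saturday belongs to ISO week 10 of ISO year 224.

0224-W10-6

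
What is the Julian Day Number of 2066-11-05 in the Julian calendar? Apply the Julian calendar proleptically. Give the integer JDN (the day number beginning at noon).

2475973

In the Gregorian calendar the same day is 18 November 2066.
JDN 2451545 is 1 January 2000 CE (Gregorian); the target day is +24428 days from there, so JDN = 2475973.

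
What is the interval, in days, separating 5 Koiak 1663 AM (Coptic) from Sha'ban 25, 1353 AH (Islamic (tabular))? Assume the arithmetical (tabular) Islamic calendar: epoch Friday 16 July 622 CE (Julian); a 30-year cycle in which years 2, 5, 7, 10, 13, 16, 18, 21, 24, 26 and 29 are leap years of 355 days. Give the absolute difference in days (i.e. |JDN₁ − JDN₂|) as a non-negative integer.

4394

JDN of the first date = 2432169.
JDN of the second date = 2427775.
|2427775 − 2432169| = 4394.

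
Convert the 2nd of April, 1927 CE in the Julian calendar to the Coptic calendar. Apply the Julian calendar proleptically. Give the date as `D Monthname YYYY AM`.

7 Parmouti 1643 AM

Julian Day Number of the source date = 2424986.
Converting JDN 2424986 to the Coptic calendar gives 7 Parmouti 1643 AM.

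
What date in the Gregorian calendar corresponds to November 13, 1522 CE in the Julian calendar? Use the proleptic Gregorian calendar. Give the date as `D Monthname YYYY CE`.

23 November 1522 CE

At this point the Julian calendar is 10 days behind the Gregorian.
13 November 1522 Julian + 10 days → 23 November 1522 Gregorian.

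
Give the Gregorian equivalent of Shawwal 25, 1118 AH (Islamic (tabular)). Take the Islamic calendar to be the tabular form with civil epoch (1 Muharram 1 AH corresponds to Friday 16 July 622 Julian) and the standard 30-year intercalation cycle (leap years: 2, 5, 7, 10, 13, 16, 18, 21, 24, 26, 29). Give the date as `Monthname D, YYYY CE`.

Julian Day Number of the source date = 2344558.
Converting JDN 2344558 to the Gregorian calendar gives 30 January 1707 CE.

January 30, 1707 CE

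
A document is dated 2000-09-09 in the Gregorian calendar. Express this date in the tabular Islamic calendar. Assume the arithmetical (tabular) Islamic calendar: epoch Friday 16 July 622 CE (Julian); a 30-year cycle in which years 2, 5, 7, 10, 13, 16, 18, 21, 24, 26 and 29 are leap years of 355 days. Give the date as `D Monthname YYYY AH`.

Both dates share Julian Day Number 2451797; in the tabular Islamic calendar that is 9 Jumada al-Thani 1421 AH.

9 Jumada al-Thani 1421 AH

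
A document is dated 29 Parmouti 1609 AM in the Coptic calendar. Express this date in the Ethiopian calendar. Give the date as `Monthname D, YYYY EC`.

Miyazya 29, 1885 EC

The source date corresponds to 6 May 1893 in the Gregorian calendar (JDN 2412590).
That day falls on 29 Miyazya 1885 EC in the Ethiopian calendar.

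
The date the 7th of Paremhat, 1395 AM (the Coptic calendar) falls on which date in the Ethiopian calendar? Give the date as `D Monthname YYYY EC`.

7 Megabit 1671 EC

The source date corresponds to 13 March 1679 in the Gregorian calendar (JDN 2334374).
That day falls on 7 Megabit 1671 EC in the Ethiopian calendar.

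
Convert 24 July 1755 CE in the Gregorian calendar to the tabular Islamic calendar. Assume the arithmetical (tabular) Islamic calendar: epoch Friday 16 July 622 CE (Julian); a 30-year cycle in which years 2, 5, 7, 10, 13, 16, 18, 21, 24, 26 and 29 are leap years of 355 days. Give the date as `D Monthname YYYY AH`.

14 Shawwal 1168 AH

Both dates share Julian Day Number 2362265; in the tabular Islamic calendar that is 14 Shawwal 1168 AH.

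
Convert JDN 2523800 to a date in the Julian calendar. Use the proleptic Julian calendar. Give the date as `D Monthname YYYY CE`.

The Gregorian equivalent of JDN 2523800 is 29 October 2197.
In the Julian calendar that day is 15 October 2197 CE.

15 October 2197 CE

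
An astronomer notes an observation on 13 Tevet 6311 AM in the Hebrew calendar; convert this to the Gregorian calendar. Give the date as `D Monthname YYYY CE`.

Julian Day Number of the source date = 2652785.
Converting JDN 2652785 to the Gregorian calendar gives 23 December 2550 CE.

23 December 2550 CE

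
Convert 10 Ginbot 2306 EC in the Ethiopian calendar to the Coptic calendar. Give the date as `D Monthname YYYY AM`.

10 Pashons 2030 AM

Julian Day Number of the source date = 2566371.
Converting JDN 2566371 to the Coptic calendar gives 10 Pashons 2030 AM.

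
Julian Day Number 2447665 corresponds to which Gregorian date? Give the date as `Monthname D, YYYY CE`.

Counting from JDN 2299161 = 15 Oct 1582 gives an offset of 148504 days.

May 18, 1989 CE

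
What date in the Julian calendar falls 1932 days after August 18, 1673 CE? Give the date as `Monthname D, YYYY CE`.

The starting date is JDN 2332351; 2332351 + 1932 = 2334283.
JDN 2334283 corresponds to December 2, 1678 CE.

December 2, 1678 CE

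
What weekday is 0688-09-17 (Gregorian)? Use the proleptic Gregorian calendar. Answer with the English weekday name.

Monday

1972607 ≡ 0 (mod 7); counting from Monday = 0 gives Monday.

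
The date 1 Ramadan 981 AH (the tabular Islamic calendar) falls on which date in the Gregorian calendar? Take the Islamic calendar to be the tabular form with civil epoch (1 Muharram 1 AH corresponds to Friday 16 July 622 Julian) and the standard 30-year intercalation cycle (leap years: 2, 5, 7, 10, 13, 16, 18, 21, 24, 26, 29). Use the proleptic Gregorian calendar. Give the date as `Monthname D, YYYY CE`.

Both dates share Julian Day Number 2295955; in the Gregorian calendar that is 4 January 1574 CE.

January 4, 1574 CE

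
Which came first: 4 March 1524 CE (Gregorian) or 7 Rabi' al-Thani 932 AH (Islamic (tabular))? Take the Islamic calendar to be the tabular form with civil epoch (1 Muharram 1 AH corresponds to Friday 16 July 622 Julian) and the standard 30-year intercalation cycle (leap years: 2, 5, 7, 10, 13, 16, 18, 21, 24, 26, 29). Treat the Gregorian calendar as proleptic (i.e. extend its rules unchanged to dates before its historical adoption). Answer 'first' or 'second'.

first

The two dates have Julian Day Numbers 2277752 and 2278450 respectively.
Since 2277752 < 2278450, the first date comes first.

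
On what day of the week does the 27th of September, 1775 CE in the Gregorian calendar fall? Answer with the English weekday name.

Since JDN mod 7 = 2 (0 = Monday), the day is Wednesday.

Wednesday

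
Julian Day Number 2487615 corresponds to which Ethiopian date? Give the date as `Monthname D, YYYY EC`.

The Gregorian equivalent of JDN 2487615 is 3 October 2098.
In the Ethiopian calendar that day is Meskerem 23, 2091 EC.

Meskerem 23, 2091 EC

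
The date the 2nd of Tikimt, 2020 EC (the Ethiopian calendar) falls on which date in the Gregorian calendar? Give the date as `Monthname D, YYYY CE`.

Both dates share Julian Day Number 2461692; in the Gregorian calendar that is 13 October 2027 CE.

October 13, 2027 CE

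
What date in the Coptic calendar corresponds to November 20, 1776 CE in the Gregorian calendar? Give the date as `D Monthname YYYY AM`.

Julian Day Number of the source date = 2370055.
Converting JDN 2370055 to the Coptic calendar gives 13 Hathor 1493 AM.

13 Hathor 1493 AM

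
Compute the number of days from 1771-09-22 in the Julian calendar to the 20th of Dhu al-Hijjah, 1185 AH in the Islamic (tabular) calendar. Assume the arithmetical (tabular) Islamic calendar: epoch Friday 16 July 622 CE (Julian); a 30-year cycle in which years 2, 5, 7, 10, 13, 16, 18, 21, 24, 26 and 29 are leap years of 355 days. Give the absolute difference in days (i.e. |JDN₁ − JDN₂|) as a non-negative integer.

174

First date → JDN 2368180; second date → JDN 2368354.
The interval is |2368180 − 2368354| = 174 days.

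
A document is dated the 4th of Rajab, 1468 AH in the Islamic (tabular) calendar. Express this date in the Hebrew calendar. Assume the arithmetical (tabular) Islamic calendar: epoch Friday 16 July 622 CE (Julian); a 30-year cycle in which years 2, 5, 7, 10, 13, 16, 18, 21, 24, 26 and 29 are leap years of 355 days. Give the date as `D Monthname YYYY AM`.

4 Iyar 5806 AM

The source date corresponds to 10 May 2046 in the Gregorian calendar (JDN 2468476).
That day falls on 4 Iyar 5806 AM in the Hebrew calendar.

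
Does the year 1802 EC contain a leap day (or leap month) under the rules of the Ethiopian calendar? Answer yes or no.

no

1802 mod 4 = 2; in the Ethiopian calendar a year is leap when year mod 4 = 3, so it is a common year.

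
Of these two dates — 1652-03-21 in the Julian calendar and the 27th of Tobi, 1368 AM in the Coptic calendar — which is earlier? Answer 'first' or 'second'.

second

First date → JDN 2324531; second date → JDN 2324473.
JDN 2324473 < JDN 2324531, so the second date is earlier.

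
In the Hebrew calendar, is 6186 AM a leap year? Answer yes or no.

Hebrew year 6186 is year 11 of its 19-year Metonic cycle; leap years are at positions 3, 6, 8, 11, 14, 17, 19, so it is a leap year (13 months).

yes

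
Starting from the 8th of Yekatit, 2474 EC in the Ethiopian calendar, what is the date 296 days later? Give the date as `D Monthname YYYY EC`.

The starting date is JDN 2627641; 2627641 + 296 = 2627937.
JDN 2627937 corresponds to 29 Hidar 2475 EC.

29 Hidar 2475 EC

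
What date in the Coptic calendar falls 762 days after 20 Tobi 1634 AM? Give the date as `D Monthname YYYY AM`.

The starting date is JDN 2421622; 2421622 + 762 = 2422384.
JDN 2422384 corresponds to 21 Meshir 1636 AM.

21 Meshir 1636 AM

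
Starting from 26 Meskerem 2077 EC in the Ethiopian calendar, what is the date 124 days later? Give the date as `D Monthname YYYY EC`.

The starting date is JDN 2482505; 2482505 + 124 = 2482629.
JDN 2482629 corresponds to 30 Tir 2077 EC.

30 Tir 2077 EC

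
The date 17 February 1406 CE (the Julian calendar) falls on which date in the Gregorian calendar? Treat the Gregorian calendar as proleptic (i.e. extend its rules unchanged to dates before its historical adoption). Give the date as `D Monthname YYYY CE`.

26 February 1406 CE

At this point the Julian calendar is 9 days behind the Gregorian.
17 February 1406 Julian + 9 days → 26 February 1406 Gregorian.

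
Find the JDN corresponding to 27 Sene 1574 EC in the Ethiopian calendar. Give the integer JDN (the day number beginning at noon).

2299055

Equivalently 1 July 1582 (Gregorian).
JDN 2299161 is 15 October 1582 CE (Gregorian); the target day is −106 days from there, so JDN = 2299055.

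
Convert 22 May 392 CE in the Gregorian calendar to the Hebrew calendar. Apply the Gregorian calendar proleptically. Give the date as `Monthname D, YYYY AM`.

Julian Day Number of the source date = 1864377.
Converting JDN 1864377 to the Hebrew calendar gives 13 Sivan 4152 AM.

Sivan 13, 4152 AM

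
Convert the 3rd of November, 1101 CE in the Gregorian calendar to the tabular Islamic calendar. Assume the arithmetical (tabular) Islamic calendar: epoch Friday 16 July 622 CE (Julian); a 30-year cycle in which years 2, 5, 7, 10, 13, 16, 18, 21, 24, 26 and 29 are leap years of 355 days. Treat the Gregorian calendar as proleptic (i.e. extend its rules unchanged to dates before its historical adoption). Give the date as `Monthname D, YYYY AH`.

Muharram 2, 495 AH

Julian Day Number of the source date = 2123498.
Converting JDN 2123498 to the tabular Islamic calendar gives 2 Muharram 495 AH.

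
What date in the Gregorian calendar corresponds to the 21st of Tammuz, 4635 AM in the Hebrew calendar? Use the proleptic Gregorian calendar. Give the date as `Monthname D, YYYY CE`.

Julian Day Number of the source date = 2040831.
Converting JDN 2040831 to the Gregorian calendar gives 3 July 875 CE.

July 3, 875 CE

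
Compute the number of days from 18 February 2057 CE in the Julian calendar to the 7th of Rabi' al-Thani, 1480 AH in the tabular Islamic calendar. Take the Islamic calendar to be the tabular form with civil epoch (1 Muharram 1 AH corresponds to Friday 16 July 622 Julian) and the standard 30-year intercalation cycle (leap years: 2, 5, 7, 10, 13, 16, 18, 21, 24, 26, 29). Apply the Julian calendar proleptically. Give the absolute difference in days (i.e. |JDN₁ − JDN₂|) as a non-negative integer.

217

JDN of the first date = 2472426.
JDN of the second date = 2472643.
|2472643 − 2472426| = 217.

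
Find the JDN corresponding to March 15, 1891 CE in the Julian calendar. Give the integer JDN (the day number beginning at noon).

2411819

In the Gregorian calendar the same day is 27 March 1891.
JDN 2299161 is 15 October 1582 CE (Gregorian); the target day is +112658 days from there, so JDN = 2411819.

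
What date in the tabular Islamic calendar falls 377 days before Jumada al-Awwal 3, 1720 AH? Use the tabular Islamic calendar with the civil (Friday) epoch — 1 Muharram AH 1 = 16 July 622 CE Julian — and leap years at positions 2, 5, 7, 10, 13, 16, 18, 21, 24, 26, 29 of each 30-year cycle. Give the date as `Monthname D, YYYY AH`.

Rabi' al-Thani 9, 1719 AH

The starting date is JDN 2557716; 2557716 − 377 = 2557339.
JDN 2557339 corresponds to Rabi' al-Thani 9, 1719 AH.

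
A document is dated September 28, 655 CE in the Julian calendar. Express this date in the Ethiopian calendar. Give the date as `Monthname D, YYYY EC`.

Meskerem 30, 648 EC

Both dates share Julian Day Number 1960567; in the Ethiopian calendar that is 30 Meskerem 648 EC.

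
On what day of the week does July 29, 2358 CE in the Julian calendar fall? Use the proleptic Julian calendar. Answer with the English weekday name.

Thursday

In the Gregorian calendar this is 14 August 2358 (JDN 2582527).
JDN 2582527 mod 7 = 3, and JDN 0 was a Monday, so this is a Thursday.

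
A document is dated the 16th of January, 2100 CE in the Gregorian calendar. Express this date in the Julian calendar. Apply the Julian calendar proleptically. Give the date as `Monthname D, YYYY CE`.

The Julian–Gregorian offset here is 13 days (Julian trailing).
16 January 2100 Gregorian − 13 days → 3 January 2100 Julian.

January 3, 2100 CE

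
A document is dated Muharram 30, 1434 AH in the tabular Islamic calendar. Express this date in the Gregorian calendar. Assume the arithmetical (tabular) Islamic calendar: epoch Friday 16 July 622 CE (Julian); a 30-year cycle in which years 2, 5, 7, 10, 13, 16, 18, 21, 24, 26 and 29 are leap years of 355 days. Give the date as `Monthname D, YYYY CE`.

December 14, 2012 CE

Both dates share Julian Day Number 2456276; in the Gregorian calendar that is 14 December 2012 CE.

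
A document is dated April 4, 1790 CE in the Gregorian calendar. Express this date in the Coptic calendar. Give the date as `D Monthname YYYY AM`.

28 Paremhat 1506 AM

Julian Day Number of the source date = 2374938.
Converting JDN 2374938 to the Coptic calendar gives 28 Paremhat 1506 AM.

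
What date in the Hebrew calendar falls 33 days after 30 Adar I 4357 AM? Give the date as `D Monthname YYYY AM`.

4 Nisan 4357 AM

The starting date is JDN 1939167; 1939167 + 33 = 1939200.
JDN 1939200 corresponds to 4 Nisan 4357 AM.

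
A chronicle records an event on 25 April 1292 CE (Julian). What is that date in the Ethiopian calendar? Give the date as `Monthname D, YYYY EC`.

The source date corresponds to 2 May 1292 in the proleptic Gregorian calendar (JDN 2193076).
That day falls on 30 Miyazya 1284 EC in the Ethiopian calendar.

Miyazya 30, 1284 EC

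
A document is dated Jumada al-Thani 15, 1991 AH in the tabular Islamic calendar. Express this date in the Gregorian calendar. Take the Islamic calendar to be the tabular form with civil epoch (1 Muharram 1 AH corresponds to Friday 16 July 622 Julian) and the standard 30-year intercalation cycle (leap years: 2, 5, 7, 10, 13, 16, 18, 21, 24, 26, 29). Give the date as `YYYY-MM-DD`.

2553-09-25

Julian Day Number of the source date = 2653792.
Converting JDN 2653792 to the Gregorian calendar gives 25 September 2553 CE.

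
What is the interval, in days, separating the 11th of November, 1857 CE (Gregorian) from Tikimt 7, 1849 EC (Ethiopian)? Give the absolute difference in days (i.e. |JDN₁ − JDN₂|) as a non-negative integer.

391

JDN of the first date = 2399630.
JDN of the second date = 2399239.
|2399239 − 2399630| = 391.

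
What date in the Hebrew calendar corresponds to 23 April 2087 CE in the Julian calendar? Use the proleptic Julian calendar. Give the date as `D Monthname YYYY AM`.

4 Iyar 5847 AM

Both dates share Julian Day Number 2483447; in the Hebrew calendar that is 4 Iyar 5847 AM.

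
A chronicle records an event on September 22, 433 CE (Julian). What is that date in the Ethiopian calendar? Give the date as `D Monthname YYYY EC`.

Julian Day Number of the source date = 1879476.
Converting JDN 1879476 to the Ethiopian calendar gives 25 Meskerem 426 EC.

25 Meskerem 426 EC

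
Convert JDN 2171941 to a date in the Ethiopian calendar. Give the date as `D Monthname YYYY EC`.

20 Sene 1226 EC

JDN 2171941 is 21 June 1234 in the proleptic Gregorian calendar.
In the Ethiopian calendar that day is 20 Sene 1226 EC.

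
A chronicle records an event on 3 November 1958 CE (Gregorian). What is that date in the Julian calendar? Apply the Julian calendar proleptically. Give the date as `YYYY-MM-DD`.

For dates in this range the Gregorian date is 13 days ahead of the Julian.
3 November 1958 Gregorian − 13 days → 21 October 1958 Julian.

1958-10-21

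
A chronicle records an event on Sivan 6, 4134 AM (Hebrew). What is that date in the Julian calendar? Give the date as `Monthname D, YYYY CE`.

June 2, 374 CE

The source date corresponds to 3 June 374 in the proleptic Gregorian calendar (JDN 1857814).
That day falls on 2 June 374 CE in the Julian calendar.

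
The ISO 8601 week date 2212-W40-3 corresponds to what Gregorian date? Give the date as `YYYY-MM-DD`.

ISO week 1 of 2212 is the week containing the first Thursday of 2212.
Week 40, day 3 (Wednesday) lands on 2212-09-30.

2212-09-30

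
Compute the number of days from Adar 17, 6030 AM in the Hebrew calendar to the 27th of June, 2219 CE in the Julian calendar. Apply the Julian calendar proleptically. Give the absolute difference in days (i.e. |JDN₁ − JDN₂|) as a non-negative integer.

18505

First date → JDN 2550230; second date → JDN 2531725.
The interval is |2550230 − 2531725| = 18505 days.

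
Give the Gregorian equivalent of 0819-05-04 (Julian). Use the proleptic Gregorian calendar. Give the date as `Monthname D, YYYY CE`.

For dates in this range the Gregorian date is 4 days ahead of the Julian.
4 May 819 Julian + 4 days → 8 May 819 Gregorian.

May 8, 819 CE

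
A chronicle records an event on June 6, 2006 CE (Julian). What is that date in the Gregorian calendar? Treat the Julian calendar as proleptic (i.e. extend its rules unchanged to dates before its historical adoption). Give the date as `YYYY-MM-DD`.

The Julian–Gregorian offset here is 13 days (Julian trailing).
6 June 2006 Julian + 13 days → 19 June 2006 Gregorian.

2006-06-19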